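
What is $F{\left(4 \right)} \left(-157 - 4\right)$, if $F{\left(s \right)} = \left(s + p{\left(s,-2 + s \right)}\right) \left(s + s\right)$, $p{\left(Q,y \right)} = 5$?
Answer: $-11592$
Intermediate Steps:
$F{\left(s \right)} = 2 s \left(5 + s\right)$ ($F{\left(s \right)} = \left(s + 5\right) \left(s + s\right) = \left(5 + s\right) 2 s = 2 s \left(5 + s\right)$)
$F{\left(4 \right)} \left(-157 - 4\right) = 2 \cdot 4 \left(5 + 4\right) \left(-157 - 4\right) = 2 \cdot 4 \cdot 9 \left(-161\right) = 72 \left(-161\right) = -11592$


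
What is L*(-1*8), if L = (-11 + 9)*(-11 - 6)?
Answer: -272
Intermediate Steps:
L = 34 (L = -2*(-17) = 34)
L*(-1*8) = 34*(-1*8) = 34*(-8) = -272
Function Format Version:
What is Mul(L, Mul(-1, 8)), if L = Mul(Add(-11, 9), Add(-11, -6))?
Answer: -272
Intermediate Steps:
L = 34 (L = Mul(-2, -17) = 34)
Mul(L, Mul(-1, 8)) = Mul(34, Mul(-1, 8)) = Mul(34, -8) = -272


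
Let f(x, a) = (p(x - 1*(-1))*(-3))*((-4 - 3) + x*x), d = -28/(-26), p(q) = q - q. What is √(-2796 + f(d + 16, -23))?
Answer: 2*I*√699 ≈ 52.877*I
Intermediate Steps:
p(q) = 0
d = 14/13 (d = -28*(-1/26) = 14/13 ≈ 1.0769)
f(x, a) = 0 (f(x, a) = (0*(-3))*((-4 - 3) + x*x) = 0*(-7 + x²) = 0)
√(-2796 + f(d + 16, -23)) = √(-2796 + 0) = √(-2796) = 2*I*√699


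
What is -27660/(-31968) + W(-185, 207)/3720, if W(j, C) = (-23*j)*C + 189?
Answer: 98145389/412920 ≈ 237.69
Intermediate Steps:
W(j, C) = 189 - 23*C*j (W(j, C) = -23*C*j + 189 = 189 - 23*C*j)
-27660/(-31968) + W(-185, 207)/3720 = -27660/(-31968) + (189 - 23*207*(-185))/3720 = -27660*(-1/31968) + (189 + 880785)*(1/3720) = 2305/2664 + 880974*(1/3720) = 2305/2664 + 146829/620 = 98145389/412920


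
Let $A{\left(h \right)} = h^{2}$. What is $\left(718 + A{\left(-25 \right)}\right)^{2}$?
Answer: $1803649$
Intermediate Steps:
$\left(718 + A{\left(-25 \right)}\right)^{2} = \left(718 + \left(-25\right)^{2}\right)^{2} = \left(718 + 625\right)^{2} = 1343^{2} = 1803649$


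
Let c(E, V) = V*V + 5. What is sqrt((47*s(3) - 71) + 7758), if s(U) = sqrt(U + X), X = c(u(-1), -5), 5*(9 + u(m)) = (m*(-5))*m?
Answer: sqrt(7687 + 47*sqrt(33)) ≈ 89.202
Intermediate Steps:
u(m) = -9 - m**2 (u(m) = -9 + ((m*(-5))*m)/5 = -9 + ((-5*m)*m)/5 = -9 + (-5*m**2)/5 = -9 - m**2)
c(E, V) = 5 + V**2 (c(E, V) = V**2 + 5 = 5 + V**2)
X = 30 (X = 5 + (-5)**2 = 5 + 25 = 30)
s(U) = sqrt(30 + U) (s(U) = sqrt(U + 30) = sqrt(30 + U))
sqrt((47*s(3) - 71) + 7758) = sqrt((47*sqrt(30 + 3) - 71) + 7758) = sqrt((47*sqrt(33) - 71) + 7758) = sqrt((-71 + 47*sqrt(33)) + 7758) = sqrt(7687 + 47*sqrt(33))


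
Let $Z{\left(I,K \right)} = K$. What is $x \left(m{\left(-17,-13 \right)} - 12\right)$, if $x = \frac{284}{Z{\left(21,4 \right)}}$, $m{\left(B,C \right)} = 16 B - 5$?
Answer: $-20519$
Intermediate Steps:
$m{\left(B,C \right)} = -5 + 16 B$
$x = 71$ ($x = \frac{284}{4} = 284 \cdot \frac{1}{4} = 71$)
$x \left(m{\left(-17,-13 \right)} - 12\right) = 71 \left(\left(-5 + 16 \left(-17\right)\right) - 12\right) = 71 \left(\left(-5 - 272\right) - 12\right) = 71 \left(-277 - 12\right) = 71 \left(-289\right) = -20519$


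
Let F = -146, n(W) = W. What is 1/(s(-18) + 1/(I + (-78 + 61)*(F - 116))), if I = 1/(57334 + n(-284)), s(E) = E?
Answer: -254100701/4573755568 ≈ -0.055556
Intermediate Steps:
I = 1/57050 (I = 1/(57334 - 284) = 1/57050 ≈ 1.7528e-5)
1/(s(-18) + 1/(I + (-78 + 61)*(F - 116))) = 1/(-18 + 1/(1/57050 + (-78 + 61)*(-146 - 116))) = 1/(-18 + 1/(1/57050 - 17*(-262))) = 1/(-18 + 1/(1/57050 + 4454)) = 1/(-18 + 1/(254100701/57050)) = 1/(-18 + 57050/254100701) = 1/(-4573755568/254100701) = -254100701/4573755568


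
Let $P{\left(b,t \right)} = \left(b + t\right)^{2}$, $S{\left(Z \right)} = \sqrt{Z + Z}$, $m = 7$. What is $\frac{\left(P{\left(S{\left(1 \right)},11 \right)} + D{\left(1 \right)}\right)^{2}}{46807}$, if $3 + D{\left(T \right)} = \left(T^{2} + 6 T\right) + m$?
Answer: $\frac{18924}{46807} + \frac{5896 \sqrt{2}}{46807} \approx 0.58244$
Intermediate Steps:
$S{\left(Z \right)} = \sqrt{2} \sqrt{Z}$ ($S{\left(Z \right)} = \sqrt{2 Z} = \sqrt{2} \sqrt{Z}$)
$D{\left(T \right)} = 4 + T^{2} + 6 T$ ($D{\left(T \right)} = -3 + \left(\left(T^{2} + 6 T\right) + 7\right) = -3 + \left(7 + T^{2} + 6 T\right) = 4 + T^{2} + 6 T$)
$\frac{\left(P{\left(S{\left(1 \right)},11 \right)} + D{\left(1 \right)}\right)^{2}}{46807} = \frac{\left(\left(\sqrt{2} \sqrt{1} + 11\right)^{2} + \left(4 + 1^{2} + 6 \cdot 1\right)\right)^{2}}{46807} = \left(\left(\sqrt{2} \cdot 1 + 11\right)^{2} + \left(4 + 1 + 6\right)\right)^{2} \cdot \frac{1}{46807} = \left(\left(\sqrt{2} + 11\right)^{2} + 11\right)^{2} \cdot \frac{1}{46807} = \left(\left(11 + \sqrt{2}\right)^{2} + 11\right)^{2} \cdot \frac{1}{46807} = \left(11 + \left(11 + \sqrt{2}\right)^{2}\right)^{2} \cdot \frac{1}{46807} = \frac{\left(11 + \left(11 + \sqrt{2}\right)^{2}\right)^{2}}{46807}$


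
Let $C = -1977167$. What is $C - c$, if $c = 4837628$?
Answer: $-6814795$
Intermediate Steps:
$C - c = -1977167 - 4837628 = -6814795$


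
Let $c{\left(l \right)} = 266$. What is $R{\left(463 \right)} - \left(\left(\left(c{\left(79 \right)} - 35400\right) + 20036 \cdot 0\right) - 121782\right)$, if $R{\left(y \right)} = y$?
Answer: $157379$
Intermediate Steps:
$R{\left(463 \right)} - \left(\left(\left(c{\left(79 \right)} - 35400\right) + 20036 \cdot 0\right) - 121782\right) = 463 - \left(\left(\left(266 - 35400\right) + 20036 \cdot 0\right) - 121782\right) = 463 - \left(\left(-35134 + 0\right) - 121782\right) = 463 - \left(-35134 - 121782\right) = 463 - -156916 = 463 + 156916 = 157379$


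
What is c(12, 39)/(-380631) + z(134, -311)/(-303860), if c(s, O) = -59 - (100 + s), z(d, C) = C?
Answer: 56778767/38552845220 ≈ 0.0014728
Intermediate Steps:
c(s, O) = -159 - s (c(s, O) = -59 + (-100 - s) = -159 - s)
c(12, 39)/(-380631) + z(134, -311)/(-303860) = (-159 - 1*12)/(-380631) - 311/(-303860) = (-159 - 12)*(-1/380631) - 311*(-1/303860) = -171*(-1/380631) + 311/303860 = 57/126877 + 311/303860 = 56778767/38552845220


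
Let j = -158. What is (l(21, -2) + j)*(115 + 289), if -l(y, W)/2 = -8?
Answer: -57368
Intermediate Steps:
l(y, W) = 16 (l(y, W) = -2*(-8) = 16)
(l(21, -2) + j)*(115 + 289) = (16 - 158)*(115 + 289) = -142*404 = -57368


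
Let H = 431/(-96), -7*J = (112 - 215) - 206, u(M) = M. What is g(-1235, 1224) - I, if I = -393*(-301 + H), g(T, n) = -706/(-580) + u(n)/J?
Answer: -57364002011/477920 ≈ -1.2003e+5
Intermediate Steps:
J = 309/7 (J = -((112 - 215) - 206)/7 = -(-103 - 206)/7 = -1/7*(-309) = 309/7 ≈ 44.143)
g(T, n) = 353/290 + 7*n/309 (g(T, n) = -706/(-580) + n/(309/7) = -706*(-1/580) + n*(7/309) = 353/290 + 7*n/309)
H = -431/96 (H = 431*(-1/96) = -431/96 ≈ -4.4896)
I = 3841837/32 (I = -393*(-301 - 431/96) = -393*(-29327/96) = 3841837/32 ≈ 1.2006e+5)
g(-1235, 1224) - I = (353/290 + (7/309)*1224) - 1*3841837/32 = (353/290 + 2856/103) - 3841837/32 = 864599/29870 - 3841837/32 = -57364002011/477920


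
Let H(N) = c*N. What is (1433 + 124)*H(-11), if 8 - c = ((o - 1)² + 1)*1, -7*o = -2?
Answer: -5446386/49 ≈ -1.1115e+5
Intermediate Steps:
o = 2/7 (o = -⅐*(-2) = 2/7 ≈ 0.28571)
c = 318/49 (c = 8 - ((2/7 - 1)² + 1) = 8 - ((-5/7)² + 1) = 8 - (25/49 + 1) = 8 - 74/49 = 318/49 ≈ 6.4898)
H(N) = 318*N/49
(1433 + 124)*H(-11) = (1433 + 124)*((318/49)*(-11)) = 1557*(-3498/49) = -5446386/49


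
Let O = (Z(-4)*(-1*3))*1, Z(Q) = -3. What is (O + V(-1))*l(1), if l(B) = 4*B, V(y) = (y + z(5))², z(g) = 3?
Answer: 52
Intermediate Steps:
V(y) = (3 + y)² (V(y) = (y + 3)² = (3 + y)²)
O = 9 (O = -(-3)*3*1 = -3*(-3)*1 = 9*1 = 9)
(O + V(-1))*l(1) = (9 + (3 - 1)²)*(4*1) = (9 + 2²)*4 = (9 + 4)*4 = 13*4 = 52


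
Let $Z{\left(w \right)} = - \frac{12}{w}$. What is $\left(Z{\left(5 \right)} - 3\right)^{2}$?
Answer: $\frac{729}{25} \approx 29.16$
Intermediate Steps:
$\left(Z{\left(5 \right)} - 3\right)^{2} = \left(- \frac{12}{5} - 3\right)^{2} = \left(- \frac{27}{5}\right)^{2} = \frac{729}{25}$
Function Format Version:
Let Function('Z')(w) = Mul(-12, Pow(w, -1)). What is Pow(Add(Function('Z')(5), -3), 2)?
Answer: Rational(729, 25) ≈ 29.160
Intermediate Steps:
Pow(Add(Function('Z')(5), -3), 2) = Pow(Add(Mul(-12, Pow(5, -1)), -3), 2) = Pow(Add(Mul(-12, Rational(1, 5)), -3), 2) = Pow(Add(Rational(-12, 5), -3), 2) = Pow(Rational(-27, 5), 2) = Rational(729, 25)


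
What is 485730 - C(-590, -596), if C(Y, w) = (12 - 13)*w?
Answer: 485134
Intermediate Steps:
C(Y, w) = -w
485730 - C(-590, -596) = 485730 - (-1)*(-596) = 485730 - 1*596 = 485730 - 596 = 485134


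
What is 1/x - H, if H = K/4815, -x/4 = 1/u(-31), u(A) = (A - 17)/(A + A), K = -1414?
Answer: 14944/149265 ≈ 0.10012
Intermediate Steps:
u(A) = (-17 + A)/(2*A) (u(A) = (-17 + A)/((2*A)) = (-17 + A)*(1/(2*A)) = (-17 + A)/(2*A))
x = -31/6 (x = -4*(-62/(-17 - 31)) = -4/((½)*(-1/31)*(-48)) = -4/24/31 = -4*31/24 = -31/6 ≈ -5.1667)
H = -1414/4815 ≈ -0.29367
1/x - H = 1/(-31/6) - 1*(-1414/4815) = -6/31 + 1414/4815 = 14944/149265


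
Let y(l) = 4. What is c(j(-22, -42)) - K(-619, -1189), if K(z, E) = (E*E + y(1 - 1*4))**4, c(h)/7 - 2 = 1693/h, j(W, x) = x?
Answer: -23966852468315481564845359/6 ≈ -3.9945e+24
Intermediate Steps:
c(h) = 14 + 11851/h (c(h) = 14 + 7*(1693/h) = 14 + 11851/h)
K(z, E) = (4 + E**2)**4 (K(z, E) = (E*E + 4)**4 = (E**2 + 4)**4 = (4 + E**2)**4)
c(j(-22, -42)) - K(-619, -1189) = (14 + 11851/(-42)) - (4 + (-1189)**2)**4 = (14 + 11851*(-1/42)) - (4 + 1413721)**4 = (14 - 1693/6) - 1*1413725**4 = -1609/6 - 1*3994475411385913594140625 = -1609/6 - 3994475411385913594140625 = -23966852468315481564845359/6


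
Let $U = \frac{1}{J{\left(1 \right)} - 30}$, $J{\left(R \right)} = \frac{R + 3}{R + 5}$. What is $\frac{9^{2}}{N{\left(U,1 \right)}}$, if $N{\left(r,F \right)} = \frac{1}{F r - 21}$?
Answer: $- \frac{149931}{88} \approx -1703.8$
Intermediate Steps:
$J{\left(R \right)} = \frac{3 + R}{5 + R}$
$U = - \frac{3}{88}$ ($U = \frac{1}{\frac{3 + 1}{5 + 1} - 30} = \frac{1}{\frac{1}{6} \cdot 4 - 30} = \frac{1}{\frac{2}{3} - 30} = \frac{1}{- \frac{88}{3}} = - \frac{3}{88} \approx -0.034091$)
$N{\left(r,F \right)} = \frac{1}{-21 + F r}$
$\frac{9^{2}}{N{\left(U,1 \right)}} = \frac{9^{2}}{\frac{1}{-21 + 1 \left(- \frac{3}{88}\right)}} = \frac{81}{\frac{1}{-21 - \frac{3}{88}}} = \frac{81}{\frac{1}{- \frac{1851}{88}}} = \frac{81}{- \frac{88}{1851}} = 81 \left(- \frac{1851}{88}\right) = - \frac{149931}{88}$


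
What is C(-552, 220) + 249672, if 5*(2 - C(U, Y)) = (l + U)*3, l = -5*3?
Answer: 1250071/5 ≈ 2.5001e+5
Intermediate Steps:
l = -15
C(U, Y) = 11 - 3*U/5 (C(U, Y) = 2 - (-15 + U)*3/5 = 2 - (-45 + 3*U)/5 = 2 + (9 - 3*U/5) = 11 - 3*U/5)
C(-552, 220) + 249672 = (11 - ⅗*(-552)) + 249672 = (11 + 1656/5) + 249672 = 1711/5 + 249672 = 1250071/5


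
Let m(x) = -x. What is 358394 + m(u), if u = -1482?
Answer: 359876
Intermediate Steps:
358394 + m(u) = 358394 - 1*(-1482) = 358394 + 1482 = 359876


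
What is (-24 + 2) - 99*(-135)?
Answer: 13343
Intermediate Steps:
(-24 + 2) - 99*(-135) = -22 + 13365 = 13343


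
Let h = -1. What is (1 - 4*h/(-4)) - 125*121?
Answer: -15125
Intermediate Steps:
(1 - 4*h/(-4)) - 125*121 = (1 - (-4)/(-4)) - 125*121 = (1 - (-4)*(-1)/4) - 15125 = (1 - 4*¼) - 15125 = (1 - 1) - 15125 = 0 - 15125 = -15125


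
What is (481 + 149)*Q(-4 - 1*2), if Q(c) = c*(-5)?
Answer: 18900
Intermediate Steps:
Q(c) = -5*c
(481 + 149)*Q(-4 - 1*2) = (481 + 149)*(-5*(-4 - 1*2)) = 630*(-5*(-4 - 2)) = 630*(-5*(-6)) = 630*30 = 18900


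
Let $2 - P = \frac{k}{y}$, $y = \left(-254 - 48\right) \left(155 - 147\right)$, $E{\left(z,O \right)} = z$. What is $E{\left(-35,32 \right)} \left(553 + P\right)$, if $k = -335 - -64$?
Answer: $- \frac{46921315}{2416} \approx -19421.0$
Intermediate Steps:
$k = -271$ ($k = -335 + 64 = -271$)
$y = -2416$ ($y = \left(-302\right) 8 = -2416$)
$P = \frac{4561}{2416}$ ($P = 2 - - \frac{271}{-2416} = 2 - \left(-271\right) \left(- \frac{1}{2416}\right) = 2 - \frac{271}{2416} = \frac{4561}{2416} \approx 1.8878$)
$E{\left(-35,32 \right)} \left(553 + P\right) = - 35 \left(553 + \frac{4561}{2416}\right) = \left(-35\right) \frac{1340609}{2416} = - \frac{46921315}{2416}$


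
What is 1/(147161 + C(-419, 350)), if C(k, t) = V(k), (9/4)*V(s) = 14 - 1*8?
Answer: 3/441491 ≈ 6.7952e-6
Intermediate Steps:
V(s) = 8/3 (V(s) = 4*(14 - 1*8)/9 = 4*(14 - 8)/9 = (4/9)*6 = 8/3)
C(k, t) = 8/3
1/(147161 + C(-419, 350)) = 1/(147161 + 8/3) = 1/(441491/3) = 3/441491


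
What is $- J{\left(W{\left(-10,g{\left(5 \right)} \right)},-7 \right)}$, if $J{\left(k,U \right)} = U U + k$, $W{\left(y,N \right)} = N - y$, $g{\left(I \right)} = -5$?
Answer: $-54$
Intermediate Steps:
$J{\left(k,U \right)} = k + U^{2}$ ($J{\left(k,U \right)} = U^{2} + k = k + U^{2}$)
$- J{\left(W{\left(-10,g{\left(5 \right)} \right)},-7 \right)} = - (\left(-5 - -10\right) + \left(-7\right)^{2}) = - (\left(-5 + 10\right) + 49) = - (5 + 49) = \left(-1\right) 54 = -54$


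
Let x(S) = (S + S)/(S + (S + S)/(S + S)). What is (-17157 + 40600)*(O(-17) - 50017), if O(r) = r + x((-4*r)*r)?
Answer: -193528522342/165 ≈ -1.1729e+9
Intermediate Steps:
x(S) = 2*S/(1 + S) (x(S) = (2*S)/(S + (2*S)/((2*S))) = (2*S)/(S + (2*S)*(1/(2*S))) = (2*S)/(S + 1) = (2*S)/(1 + S) = 2*S/(1 + S))
O(r) = r - 8*r²/(1 - 4*r²) (O(r) = r + 2*((-4*r)*r)/(1 + (-4*r)*r) = r + 2*(-4*r²)/(1 - 4*r²) = r - 8*r²/(1 - 4*r²))
(-17157 + 40600)*(O(-17) - 50017) = (-17157 + 40600)*(-17*(-1 + 4*(-17)² + 8*(-17))/(-1 + 4*(-17)²) - 50017) = 23443*(-17*(-1 + 4*289 - 136)/(-1 + 4*289) - 50017) = 23443*(-17*(-1 + 1156 - 136)/(-1 + 1156) - 50017) = 23443*(-17*1019/1155 - 50017) = 23443*(-17*1/1155*1019 - 50017) = 23443*(-17323/1155 - 50017) = 23443*(-57786958/1155) = -193528522342/165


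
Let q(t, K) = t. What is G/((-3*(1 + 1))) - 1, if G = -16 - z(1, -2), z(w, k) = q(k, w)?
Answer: 4/3 ≈ 1.3333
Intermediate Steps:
z(w, k) = k
G = -14 (G = -16 - 1*(-2) = -16 + 2 = -14)
G/((-3*(1 + 1))) - 1 = -14*(-1/(3*(1 + 1))) - 1 = -14/((-3*2)) - 1 = -14/(-6) - 1 = -14*(-1/6) - 1 = 7/3 - 1 = 4/3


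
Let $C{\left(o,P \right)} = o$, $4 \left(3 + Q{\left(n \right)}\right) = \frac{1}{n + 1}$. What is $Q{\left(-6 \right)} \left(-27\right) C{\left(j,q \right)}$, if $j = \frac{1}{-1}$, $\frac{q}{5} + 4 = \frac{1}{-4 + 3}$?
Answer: $- \frac{1647}{20} \approx -82.35$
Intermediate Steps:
$q = -25$ ($q = -20 + \frac{5}{-4 + 3} = -20 + \frac{5}{-1} = -20 + 5 \left(-1\right) = -20 - 5 = -25$)
$Q{\left(n \right)} = -3 + \frac{1}{4 \left(1 + n\right)}$ ($Q{\left(n \right)} = -3 + \frac{1}{4 \left(n + 1\right)} = -3 + \frac{1}{4 \left(1 + n\right)}$)
$j = -1$
$Q{\left(-6 \right)} \left(-27\right) C{\left(j,q \right)} = \frac{-11 - -72}{4 \left(1 - 6\right)} \left(-27\right) \left(-1\right) = \frac{-11 + 72}{4 \left(-5\right)} \left(-27\right) \left(-1\right) = \frac{1}{4} \left(- \frac{1}{5}\right) 61 \left(-27\right) \left(-1\right) = \left(- \frac{61}{20}\right) \left(-27\right) \left(-1\right) = \frac{1647}{20} \left(-1\right) = - \frac{1647}{20}$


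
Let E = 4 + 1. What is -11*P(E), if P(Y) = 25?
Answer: -275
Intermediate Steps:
E = 5
-11*P(E) = -11*25 = -275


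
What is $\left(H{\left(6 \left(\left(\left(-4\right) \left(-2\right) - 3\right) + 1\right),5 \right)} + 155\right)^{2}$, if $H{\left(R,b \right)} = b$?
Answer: $25600$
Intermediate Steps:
$\left(H{\left(6 \left(\left(\left(-4\right) \left(-2\right) - 3\right) + 1\right),5 \right)} + 155\right)^{2} = \left(5 + 155\right)^{2} = 160^{2} = 25600$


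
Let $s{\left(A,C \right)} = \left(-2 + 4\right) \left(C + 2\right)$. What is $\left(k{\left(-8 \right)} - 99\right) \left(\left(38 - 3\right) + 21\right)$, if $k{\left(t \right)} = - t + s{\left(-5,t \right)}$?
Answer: $-5768$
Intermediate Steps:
$s{\left(A,C \right)} = 4 + 2 C$ ($s{\left(A,C \right)} = 2 \left(2 + C\right) = 4 + 2 C$)
$k{\left(t \right)} = 4 + t$ ($k{\left(t \right)} = - t + \left(4 + 2 t\right) = 4 + t$)
$\left(k{\left(-8 \right)} - 99\right) \left(\left(38 - 3\right) + 21\right) = \left(\left(4 - 8\right) - 99\right) \left(\left(38 - 3\right) + 21\right) = \left(-4 - 99\right) \left(35 + 21\right) = \left(-103\right) 56 = -5768$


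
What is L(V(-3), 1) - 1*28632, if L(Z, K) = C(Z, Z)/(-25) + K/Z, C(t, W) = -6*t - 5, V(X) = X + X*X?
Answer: -4294529/150 ≈ -28630.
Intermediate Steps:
V(X) = X + X²
C(t, W) = -5 - 6*t
L(Z, K) = ⅕ + 6*Z/25 + K/Z (L(Z, K) = (-5 - 6*Z)/(-25) + K/Z = (-5 - 6*Z)*(-1/25) + K/Z = (⅕ + 6*Z/25) + K/Z = ⅕ + 6*Z/25 + K/Z)
L(V(-3), 1) - 1*28632 = (1 + (-3*(1 - 3))*(5 + 6*(-3*(1 - 3)))/25)/((-3*(1 - 3))) - 1*28632 = (1 + (-3*(-2))*(5 + 6*(-3*(-2)))/25)/((-3*(-2))) - 28632 = (1 + (1/25)*6*(5 + 6*6))/6 - 28632 = (1 + (1/25)*6*(5 + 36))/6 - 28632 = (1 + (1/25)*6*41)/6 - 28632 = (1 + 246/25)/6 - 28632 = (⅙)*(271/25) - 28632 = 271/150 - 28632 = -4294529/150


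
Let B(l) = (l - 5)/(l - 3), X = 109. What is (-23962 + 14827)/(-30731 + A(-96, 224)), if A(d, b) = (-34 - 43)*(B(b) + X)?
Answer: 2018835/8663267 ≈ 0.23303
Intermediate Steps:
B(l) = (-5 + l)/(-3 + l)
A(d, b) = -8393 - 77*(-5 + b)/(-3 + b) (A(d, b) = (-34 - 43)*((-5 + b)/(-3 + b) + 109) = -77*(109 + (-5 + b)/(-3 + b)) = -8393 - 77*(-5 + b)/(-3 + b))
(-23962 + 14827)/(-30731 + A(-96, 224)) = (-23962 + 14827)/(-30731 + 154*(166 - 55*224)/(-3 + 224)) = -9135/(-30731 + 154*(166 - 12320)/221) = -9135/(-30731 + 154*(1/221)*(-12154)) = -9135/(-30731 - 1871716/221) = -9135/(-8663267/221) = -9135*(-221/8663267) = 2018835/8663267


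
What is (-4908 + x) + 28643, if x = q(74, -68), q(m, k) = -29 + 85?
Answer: 23791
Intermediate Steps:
q(m, k) = 56
x = 56
(-4908 + x) + 28643 = (-4908 + 56) + 28643 = -4852 + 28643 = 23791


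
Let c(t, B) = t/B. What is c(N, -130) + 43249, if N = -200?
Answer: 562257/13 ≈ 43251.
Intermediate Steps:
c(N, -130) + 43249 = -200/(-130) + 43249 = -200*(-1/130) + 43249 = 20/13 + 43249 = 562257/13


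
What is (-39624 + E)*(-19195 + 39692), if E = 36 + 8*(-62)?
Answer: -821601748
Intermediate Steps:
E = -460 (E = 36 - 496 = -460)
(-39624 + E)*(-19195 + 39692) = (-39624 - 460)*(-19195 + 39692) = -40084*20497 = -821601748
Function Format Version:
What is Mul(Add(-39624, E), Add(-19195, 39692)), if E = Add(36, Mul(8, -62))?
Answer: -821601748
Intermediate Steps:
E = -460 (E = Add(36, -496) = -460)
Mul(Add(-39624, E), Add(-19195, 39692)) = Mul(Add(-39624, -460), Add(-19195, 39692)) = Mul(-40084, 20497) = -821601748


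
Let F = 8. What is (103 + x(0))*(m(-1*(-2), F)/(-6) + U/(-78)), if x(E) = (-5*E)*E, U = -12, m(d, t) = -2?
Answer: 1957/39 ≈ 50.180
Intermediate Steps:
x(E) = -5*E²
(103 + x(0))*(m(-1*(-2), F)/(-6) + U/(-78)) = (103 - 5*0²)*(-2/(-6) - 12/(-78)) = (103 - 5*0)*(-2*(-⅙) - 12*(-1/78)) = (103 + 0)*(⅓ + 2/13) = 103*(19/39) = 1957/39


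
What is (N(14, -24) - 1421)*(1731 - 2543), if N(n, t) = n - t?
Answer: 1122996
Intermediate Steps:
(N(14, -24) - 1421)*(1731 - 2543) = ((14 - 1*(-24)) - 1421)*(1731 - 2543) = ((14 + 24) - 1421)*(-812) = (38 - 1421)*(-812) = -1383*(-812) = 1122996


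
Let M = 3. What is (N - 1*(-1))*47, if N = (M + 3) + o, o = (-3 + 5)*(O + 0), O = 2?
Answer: 517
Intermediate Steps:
o = 4 (o = (-3 + 5)*(2 + 0) = 2*2 = 4)
N = 10 (N = (3 + 3) + 4 = 6 + 4 = 10)
(N - 1*(-1))*47 = (10 - 1*(-1))*47 = (10 + 1)*47 = 11*47 = 517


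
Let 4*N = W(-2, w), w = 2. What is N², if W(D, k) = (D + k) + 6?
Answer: 9/4 ≈ 2.2500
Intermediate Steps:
W(D, k) = 6 + D + k
N = 3/2 (N = (6 - 2 + 2)/4 = (¼)*6 = 3/2 ≈ 1.5000)
N² = (3/2)² = 9/4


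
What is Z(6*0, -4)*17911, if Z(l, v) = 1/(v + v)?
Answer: -17911/8 ≈ -2238.9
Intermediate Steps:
Z(l, v) = 1/(2*v)
Z(6*0, -4)*17911 = ((½)/(-4))*17911 = ((½)*(-¼))*17911 = -⅛*17911 = -17911/8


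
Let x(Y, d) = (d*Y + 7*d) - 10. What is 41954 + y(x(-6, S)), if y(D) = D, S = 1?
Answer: 41945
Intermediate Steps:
x(Y, d) = -10 + 7*d + Y*d (x(Y, d) = (Y*d + 7*d) - 10 = (7*d + Y*d) - 10 = -10 + 7*d + Y*d)
41954 + y(x(-6, S)) = 41954 + (-10 + 7*1 - 6*1) = 41954 + (-10 + 7 - 6) = 41954 - 9 = 41945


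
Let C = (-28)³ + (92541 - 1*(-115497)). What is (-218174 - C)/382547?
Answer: -404260/382547 ≈ -1.0568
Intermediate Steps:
C = 186086 (C = -21952 + (92541 + 115497) = -21952 + 208038 = 186086)
(-218174 - C)/382547 = (-218174 - 1*186086)/382547 = (-218174 - 186086)*(1/382547) = -404260*1/382547 = -404260/382547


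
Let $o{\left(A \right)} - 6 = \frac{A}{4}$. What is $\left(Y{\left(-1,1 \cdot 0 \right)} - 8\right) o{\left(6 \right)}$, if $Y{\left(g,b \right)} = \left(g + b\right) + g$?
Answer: $-75$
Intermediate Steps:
$o{\left(A \right)} = 6 + \frac{A}{4}$
$Y{\left(g,b \right)} = b + 2 g$ ($Y{\left(g,b \right)} = \left(b + g\right) + g = b + 2 g$)
$\left(Y{\left(-1,1 \cdot 0 \right)} - 8\right) o{\left(6 \right)} = \left(\left(1 \cdot 0 + 2 \left(-1\right)\right) - 8\right) \left(6 + \frac{1}{4} \cdot 6\right) = \left(\left(0 - 2\right) - 8\right) \left(6 + \frac{3}{2}\right) = \left(-2 - 8\right) \frac{15}{2} = \left(-10\right) \frac{15}{2} = -75$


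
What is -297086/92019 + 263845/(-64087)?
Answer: -43318103537/5897221653 ≈ -7.3455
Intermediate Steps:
-297086/92019 + 263845/(-64087) = -297086*1/92019 + 263845*(-1/64087) = -297086/92019 - 263845/64087 = -43318103537/5897221653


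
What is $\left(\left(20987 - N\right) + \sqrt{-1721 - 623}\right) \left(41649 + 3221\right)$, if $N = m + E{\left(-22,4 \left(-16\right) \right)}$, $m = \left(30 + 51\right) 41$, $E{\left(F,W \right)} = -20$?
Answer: $793570820 + 89740 i \sqrt{586} \approx 7.9357 \cdot 10^{8} + 2.1724 \cdot 10^{6} i$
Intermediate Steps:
$m = 3321$ ($m = 81 \cdot 41 = 3321$)
$N = 3301$ ($N = 3321 - 20 = 3301$)
$\left(\left(20987 - N\right) + \sqrt{-1721 - 623}\right) \left(41649 + 3221\right) = \left(\left(20987 - 3301\right) + \sqrt{-1721 - 623}\right) \left(41649 + 3221\right) = \left(\left(20987 - 3301\right) + \sqrt{-2344}\right) 44870 = \left(17686 + 2 i \sqrt{586}\right) 44870 = 793570820 + 89740 i \sqrt{586}$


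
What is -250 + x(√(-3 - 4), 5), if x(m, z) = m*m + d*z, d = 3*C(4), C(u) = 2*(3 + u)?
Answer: -47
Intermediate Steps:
C(u) = 6 + 2*u
d = 42 (d = 3*(6 + 2*4) = 3*(6 + 8) = 3*14 = 42)
x(m, z) = m² + 42*z (x(m, z) = m*m + 42*z = m² + 42*z)
-250 + x(√(-3 - 4), 5) = -250 + ((√(-3 - 4))² + 42*5) = -250 + ((√(-7))² + 210) = -250 + ((I*√7)² + 210) = -250 + (-7 + 210) = -250 + 203 = -47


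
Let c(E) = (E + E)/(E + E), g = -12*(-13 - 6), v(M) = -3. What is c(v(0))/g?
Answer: 1/228 ≈ 0.0043860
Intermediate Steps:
g = 228 (g = -12*(-19) = 228)
c(E) = 1 (c(E) = (2*E)/((2*E)) = (2*E)*(1/(2*E)) = 1)
c(v(0))/g = 1/228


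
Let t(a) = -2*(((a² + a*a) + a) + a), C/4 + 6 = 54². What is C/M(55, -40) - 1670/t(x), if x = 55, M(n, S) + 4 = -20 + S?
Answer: -223903/1232 ≈ -181.74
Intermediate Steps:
M(n, S) = -24 + S (M(n, S) = -4 + (-20 + S) = -24 + S)
C = 11640 (C = -24 + 4*54² = -24 + 4*2916 = -24 + 11664 = 11640)
t(a) = -4*a - 4*a² (t(a) = -2*(((a² + a²) + a) + a) = -2*((2*a² + a) + a) = -2*((a + 2*a²) + a) = -2*(2*a + 2*a²) = -4*a - 4*a²)
C/M(55, -40) - 1670/t(x) = 11640/(-24 - 40) - 1670*(-1/(220*(1 + 55))) = 11640/(-64) - 1670/((-4*55*56)) = 11640*(-1/64) - 1670/(-12320) = -1455/8 - 1670*(-1/12320) = -1455/8 + 167/1232 = -223903/1232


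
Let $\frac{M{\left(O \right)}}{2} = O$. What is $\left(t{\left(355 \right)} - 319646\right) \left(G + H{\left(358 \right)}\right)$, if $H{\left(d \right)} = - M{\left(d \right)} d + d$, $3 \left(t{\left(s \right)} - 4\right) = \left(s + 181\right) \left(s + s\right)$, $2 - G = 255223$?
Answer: $98551831302$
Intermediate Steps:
$G = -255221$ ($G = 2 - 255223 = -255221$)
$M{\left(O \right)} = 2 O$
$t{\left(s \right)} = 4 + \frac{2 s \left(181 + s\right)}{3}$ ($t{\left(s \right)} = 4 + \frac{\left(s + 181\right) \left(s + s\right)}{3} = 4 + \frac{\left(181 + s\right) 2 s}{3} = 4 + \frac{2 s \left(181 + s\right)}{3}$)
$H{\left(d \right)} = d - 2 d^{2}$ ($H{\left(d \right)} = - 2 d d + d = - 2 d^{2} + d = d - 2 d^{2}$)
$\left(t{\left(355 \right)} - 319646\right) \left(G + H{\left(358 \right)}\right) = \left(\left(4 + \frac{2 \cdot 355^{2}}{3} + \frac{362}{3} \cdot 355\right) - 319646\right) \left(-255221 + 358 \left(1 - 716\right)\right) = \left(\left(4 + \frac{2}{3} \cdot 126025 + \frac{128510}{3}\right) - 319646\right) \left(-255221 + 358 \left(1 - 716\right)\right) = \left(\left(4 + \frac{252050}{3} + \frac{128510}{3}\right) - 319646\right) \left(-255221 + 358 \left(-715\right)\right) = \left(\frac{380572}{3} - 319646\right) \left(-255221 - 255970\right) = \left(- \frac{578366}{3}\right) \left(-511191\right) = 98551831302$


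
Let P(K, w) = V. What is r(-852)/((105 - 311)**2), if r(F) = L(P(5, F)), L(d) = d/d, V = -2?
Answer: 1/42436 ≈ 2.3565e-5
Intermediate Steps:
P(K, w) = -2
L(d) = 1
r(F) = 1
r(-852)/((105 - 311)**2) = 1/(105 - 311)**2 = 1/(-206)**2 = 1/42436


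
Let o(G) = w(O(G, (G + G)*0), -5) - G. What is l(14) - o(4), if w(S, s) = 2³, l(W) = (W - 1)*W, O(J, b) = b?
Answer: 178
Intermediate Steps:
l(W) = W*(-1 + W) (l(W) = (-1 + W)*W = W*(-1 + W))
w(S, s) = 8
o(G) = 8 - G
l(14) - o(4) = 14*(-1 + 14) - (8 - 1*4) = 14*13 - (8 - 4) = 182 - 1*4 = 182 - 4 = 178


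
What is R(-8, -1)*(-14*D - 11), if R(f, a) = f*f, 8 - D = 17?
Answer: 7360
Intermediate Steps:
D = -9 (D = 8 - 1*17 = 8 - 17 = -9)
R(f, a) = f²
R(-8, -1)*(-14*D - 11) = (-8)²*(-14*(-9) - 11) = 64*(126 - 11) = 64*115 = 7360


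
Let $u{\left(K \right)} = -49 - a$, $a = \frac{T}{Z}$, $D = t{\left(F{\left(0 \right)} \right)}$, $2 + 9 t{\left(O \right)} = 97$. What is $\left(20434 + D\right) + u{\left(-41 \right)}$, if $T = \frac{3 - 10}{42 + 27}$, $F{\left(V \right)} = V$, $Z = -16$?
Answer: $\frac{67550059}{3312} \approx 20396.0$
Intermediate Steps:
$T = - \frac{7}{69} \approx -0.10145$
$t{\left(O \right)} = \frac{95}{9}$ ($t{\left(O \right)} = - \frac{2}{9} + \frac{1}{9} \cdot 97 = - \frac{2}{9} + \frac{97}{9} = \frac{95}{9}$)
$D = \frac{95}{9} \approx 10.556$
$a = \frac{7}{1104}$ ($a = - \frac{7}{69 \left(-16\right)} = \left(- \frac{7}{69}\right) \left(- \frac{1}{16}\right) = \frac{7}{1104} \approx 0.0063406$)
$u{\left(K \right)} = - \frac{54103}{1104}$ ($u{\left(K \right)} = -49 - \frac{7}{1104} = - \frac{54103}{1104}$)
$\left(20434 + D\right) + u{\left(-41 \right)} = \left(20434 + \frac{95}{9}\right) - \frac{54103}{1104} = \frac{184001}{9} - \frac{54103}{1104} = \frac{67550059}{3312}$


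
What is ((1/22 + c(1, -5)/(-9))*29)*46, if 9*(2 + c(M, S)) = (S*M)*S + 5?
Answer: -40687/297 ≈ -136.99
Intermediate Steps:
c(M, S) = -13/9 + M*S²/9 (c(M, S) = -2 + ((S*M)*S + 5)/9 = -2 + ((M*S)*S + 5)/9 = -2 + (M*S² + 5)/9 = -2 + (5 + M*S²)/9 = -2 + (5/9 + M*S²/9) = -13/9 + M*S²/9)
((1/22 + c(1, -5)/(-9))*29)*46 = ((1/22 + (-13/9 + (⅑)*1*(-5)²)/(-9))*29)*46 = ((1*(1/22) + (-13/9 + (⅑)*1*25)*(-⅑))*29)*46 = ((1/22 + (-13/9 + 25/9)*(-⅑))*29)*46 = ((1/22 + (4/3)*(-⅑))*29)*46 = ((1/22 - 4/27)*29)*46 = -61/594*29*46 = -1769/594*46 = -40687/297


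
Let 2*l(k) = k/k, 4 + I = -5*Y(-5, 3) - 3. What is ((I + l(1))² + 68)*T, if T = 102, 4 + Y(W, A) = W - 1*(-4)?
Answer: 83691/2 ≈ 41846.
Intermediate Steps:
Y(W, A) = W (Y(W, A) = -4 + (W - 1*(-4)) = -4 + (W + 4) = -4 + (4 + W) = W)
I = 18 (I = -4 + (-5*(-5) - 3) = -4 + (25 - 3) = -4 + 22 = 18)
l(k) = ½ (l(k) = (k/k)/2 = (½)*1 = ½)
((I + l(1))² + 68)*T = ((18 + ½)² + 68)*102 = ((37/2)² + 68)*102 = (1369/4 + 68)*102 = (1641/4)*102 = 83691/2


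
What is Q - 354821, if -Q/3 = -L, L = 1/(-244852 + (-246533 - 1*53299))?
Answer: -193265321567/544684 ≈ -3.5482e+5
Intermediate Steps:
L = -1/544684 (L = 1/(-244852 + (-246533 - 53299)) = 1/(-244852 - 299832) = 1/(-544684) = -1/544684 ≈ -1.8359e-6)
Q = -3/544684 (Q = -(-3)*(-1)/544684 = -3*1/544684 = -3/544684 ≈ -5.5078e-6)
Q - 354821 = -3/544684 - 354821 = -193265321567/544684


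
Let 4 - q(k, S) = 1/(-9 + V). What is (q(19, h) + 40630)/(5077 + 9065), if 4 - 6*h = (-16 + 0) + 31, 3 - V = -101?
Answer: 1286743/447830 ≈ 2.8733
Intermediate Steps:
V = 104 (V = 3 - 1*(-101) = 3 + 101 = 104)
h = -11/6 (h = ⅔ - ((-16 + 0) + 31)/6 = ⅔ - (-16 + 31)/6 = ⅔ - ⅙*15 = ⅔ - 5/2 = -11/6 ≈ -1.8333)
q(k, S) = 379/95 (q(k, S) = 4 - 1/(-9 + 104) = 4 - 1/95 = 379/95)
(q(19, h) + 40630)/(5077 + 9065) = (379/95 + 40630)/(5077 + 9065) = (3860229/95)/14142 = (3860229/95)*(1/14142) = 1286743/447830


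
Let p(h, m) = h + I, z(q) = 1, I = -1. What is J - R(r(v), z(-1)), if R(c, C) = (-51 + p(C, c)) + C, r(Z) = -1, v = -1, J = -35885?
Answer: -35835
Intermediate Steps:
p(h, m) = -1 + h (p(h, m) = h - 1 = -1 + h)
R(c, C) = -52 + 2*C (R(c, C) = (-51 + (-1 + C)) + C = (-52 + C) + C = -52 + 2*C)
J - R(r(v), z(-1)) = -35885 - (-52 + 2*1) = -35885 - (-52 + 2) = -35885 - 1*(-50) = -35885 + 50 = -35835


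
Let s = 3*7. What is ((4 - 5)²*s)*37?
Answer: 777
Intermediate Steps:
s = 21
((4 - 5)²*s)*37 = ((4 - 5)²*21)*37 = ((-1)²*21)*37 = (1*21)*37 = 21*37 = 777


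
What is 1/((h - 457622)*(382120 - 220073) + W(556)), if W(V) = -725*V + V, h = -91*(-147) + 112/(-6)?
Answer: -3/215975990809 ≈ -1.3890e-11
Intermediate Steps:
h = 40075/3 (h = 13377 + 112*(-⅙) = 13377 - 56/3 = 40075/3 ≈ 13358.)
W(V) = -724*V
1/((h - 457622)*(382120 - 220073) + W(556)) = 1/((40075/3 - 457622)*(382120 - 220073) - 724*556) = 1/(-1332791/3*162047 - 402544) = 1/(-215974783177/3 - 402544) = 1/(-215975990809/3) = -3/215975990809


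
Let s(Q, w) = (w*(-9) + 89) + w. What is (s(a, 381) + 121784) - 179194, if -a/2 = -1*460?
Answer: -60369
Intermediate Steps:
a = 920 (a = -(-2)*460 = -2*(-460) = 920)
s(Q, w) = 89 - 8*w (s(Q, w) = (-9*w + 89) + w = (89 - 9*w) + w = 89 - 8*w)
(s(a, 381) + 121784) - 179194 = ((89 - 8*381) + 121784) - 179194 = ((89 - 3048) + 121784) - 179194 = (-2959 + 121784) - 179194 = 118825 - 179194 = -60369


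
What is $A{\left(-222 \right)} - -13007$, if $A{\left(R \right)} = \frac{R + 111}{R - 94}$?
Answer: $\frac{4110323}{316} \approx 13007.0$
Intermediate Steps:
$A{\left(R \right)} = \frac{111 + R}{-94 + R}$
$A{\left(-222 \right)} - -13007 = \frac{111 - 222}{-94 - 222} - -13007 = \frac{1}{-316} \left(-111\right) + \left(-3464 + 16471\right) = \left(- \frac{1}{316}\right) \left(-111\right) + 13007 = \frac{111}{316} + 13007 = \frac{4110323}{316}$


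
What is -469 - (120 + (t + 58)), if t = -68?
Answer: -579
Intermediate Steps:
-469 - (120 + (t + 58)) = -469 - (120 + (-68 + 58)) = -469 - (120 - 10) = -469 - 1*110 = -469 - 110 = -579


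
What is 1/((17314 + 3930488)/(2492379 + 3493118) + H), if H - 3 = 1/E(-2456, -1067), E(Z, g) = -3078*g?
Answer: 19657724870322/71938654567715 ≈ 0.27326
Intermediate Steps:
H = 9852679/3284226 (H = 3 + 1/(-3078*(-1067)) = 3 + 1/3284226 = 9852679/3284226 ≈ 3.0000)
1/((17314 + 3930488)/(2492379 + 3493118) + H) = 1/((17314 + 3930488)/(2492379 + 3493118) + 9852679/3284226) = 1/(3947802/5985497 + 9852679/3284226) = 1/(71938654567715/19657724870322) = 19657724870322/71938654567715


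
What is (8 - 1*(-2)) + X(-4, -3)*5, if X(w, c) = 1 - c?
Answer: 30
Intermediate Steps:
(8 - 1*(-2)) + X(-4, -3)*5 = (8 - 1*(-2)) + (1 - 1*(-3))*5 = (8 + 2) + (1 + 3)*5 = 10 + 4*5 = 10 + 20 = 30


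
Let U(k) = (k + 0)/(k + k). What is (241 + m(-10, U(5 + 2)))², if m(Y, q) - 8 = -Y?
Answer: 67081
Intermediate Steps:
U(k) = ½ (U(k) = k/((2*k)) = k*(1/(2*k)) = ½)
m(Y, q) = 8 - Y
(241 + m(-10, U(5 + 2)))² = (241 + (8 - 1*(-10)))² = (241 + (8 + 10))² = (241 + 18)² = 259² = 67081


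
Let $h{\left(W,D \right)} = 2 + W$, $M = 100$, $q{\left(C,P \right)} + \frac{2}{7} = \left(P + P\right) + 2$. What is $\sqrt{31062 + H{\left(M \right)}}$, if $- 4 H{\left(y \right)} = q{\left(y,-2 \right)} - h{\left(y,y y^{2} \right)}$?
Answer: $\frac{\sqrt{6093262}}{14} \approx 176.32$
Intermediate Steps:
$q{\left(C,P \right)} = \frac{12}{7} + 2 P$ ($q{\left(C,P \right)} = - \frac{2}{7} + \left(\left(P + P\right) + 2\right) = - \frac{2}{7} + \left(2 P + 2\right) = - \frac{2}{7} + \left(2 + 2 P\right) = \frac{12}{7} + 2 P$)
$H{\left(y \right)} = \frac{15}{14} + \frac{y}{4}$ ($H{\left(y \right)} = - \frac{\left(\frac{12}{7} + 2 \left(-2\right)\right) - \left(2 + y\right)}{4} = - \frac{\left(\frac{12}{7} - 4\right) - \left(2 + y\right)}{4} = - \frac{- \frac{16}{7} - \left(2 + y\right)}{4} = - \frac{- \frac{30}{7} - y}{4} = \frac{15}{14} + \frac{y}{4}$)
$\sqrt{31062 + H{\left(M \right)}} = \sqrt{31062 + \left(\frac{15}{14} + \frac{1}{4} \cdot 100\right)} = \sqrt{31062 + \left(\frac{15}{14} + 25\right)} = \sqrt{31062 + \frac{365}{14}} = \sqrt{\frac{435233}{14}} = \frac{\sqrt{6093262}}{14}$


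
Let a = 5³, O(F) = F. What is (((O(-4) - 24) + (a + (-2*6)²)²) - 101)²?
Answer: 5217461824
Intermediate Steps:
a = 125
(((O(-4) - 24) + (a + (-2*6)²)²) - 101)² = (((-4 - 24) + (125 + (-2*6)²)²) - 101)² = ((-28 + (125 + (-12)²)²) - 101)² = ((-28 + (125 + 144)²) - 101)² = ((-28 + 269²) - 101)² = ((-28 + 72361) - 101)² = (72333 - 101)² = 72232² = 5217461824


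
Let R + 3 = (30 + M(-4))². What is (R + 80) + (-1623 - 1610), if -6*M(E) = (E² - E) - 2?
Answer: -2427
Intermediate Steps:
M(E) = ⅓ - E²/6 + E/6 (M(E) = -((E² - E) - 2)/6 = -(-2 + E² - E)/6 = ⅓ - E²/6 + E/6)
R = 726 (R = -3 + (30 + (⅓ - ⅙*(-4)² + (⅙)*(-4)))² = -3 + (30 + (⅓ - ⅙*16 - ⅔))² = -3 + (30 + (⅓ - 8/3 - ⅔))² = -3 + (30 - 3)² = -3 + 27² = -3 + 729 = 726)
(R + 80) + (-1623 - 1610) = (726 + 80) + (-1623 - 1610) = 806 - 3233 = -2427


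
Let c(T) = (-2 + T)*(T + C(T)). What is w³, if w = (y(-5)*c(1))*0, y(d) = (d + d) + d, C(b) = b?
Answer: 0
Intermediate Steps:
c(T) = 2*T*(-2 + T) (c(T) = (-2 + T)*(T + T) = (-2 + T)*(2*T) = 2*T*(-2 + T))
y(d) = 3*d (y(d) = 2*d + d = 3*d)
w = 0 (w = ((3*(-5))*(2*1*(-2 + 1)))*0 = -30*(-1)*0 = -15*(-2)*0 = 30*0 = 0)
w³ = 0³ = 0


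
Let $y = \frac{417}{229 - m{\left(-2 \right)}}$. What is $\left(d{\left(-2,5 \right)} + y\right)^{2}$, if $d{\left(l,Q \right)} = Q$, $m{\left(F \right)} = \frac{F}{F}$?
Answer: $\frac{269361}{5776} \approx 46.635$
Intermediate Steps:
$m{\left(F \right)} = 1$
$y = \frac{139}{76}$ ($y = \frac{417}{229 - 1} = \frac{417}{228} = 417 \cdot \frac{1}{228} = \frac{139}{76} \approx 1.8289$)
$\left(d{\left(-2,5 \right)} + y\right)^{2} = \left(5 + \frac{139}{76}\right)^{2} = \left(\frac{519}{76}\right)^{2} = \frac{269361}{5776}$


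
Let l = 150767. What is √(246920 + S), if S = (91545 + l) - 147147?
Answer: √342085 ≈ 584.88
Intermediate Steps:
S = 95165 (S = (91545 + 150767) - 147147 = 242312 - 147147 = 95165)
√(246920 + S) = √(246920 + 95165) = √342085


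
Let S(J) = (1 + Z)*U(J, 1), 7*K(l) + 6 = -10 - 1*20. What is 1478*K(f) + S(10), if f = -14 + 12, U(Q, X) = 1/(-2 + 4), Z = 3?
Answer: -53194/7 ≈ -7599.1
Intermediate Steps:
U(Q, X) = 1/2
f = -2
K(l) = -36/7 (K(l) = -6/7 + (-10 - 1*20)/7 = -6/7 + (-10 - 20)/7 = -6/7 + (1/7)*(-30) = -6/7 - 30/7 = -36/7)
S(J) = 2 (S(J) = (1 + 3)*(1/2) = 4*(1/2) = 2)
1478*K(f) + S(10) = 1478*(-36/7) + 2 = -53208/7 + 2 = -53194/7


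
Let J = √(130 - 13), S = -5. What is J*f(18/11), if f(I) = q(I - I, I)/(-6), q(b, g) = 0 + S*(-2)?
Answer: -5*√13 ≈ -18.028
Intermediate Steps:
q(b, g) = 10 (q(b, g) = 0 - 5*(-2) = 0 + 10 = 10)
J = 3*√13 (J = √117 = 3*√13 ≈ 10.817)
f(I) = -5/3 (f(I) = 10/(-6) = 10*(-⅙) = -5/3)
J*f(18/11) = (3*√13)*(-5/3) = -5*√13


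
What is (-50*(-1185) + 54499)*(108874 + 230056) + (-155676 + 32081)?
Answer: 38552824975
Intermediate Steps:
(-50*(-1185) + 54499)*(108874 + 230056) + (-155676 + 32081) = (59250 + 54499)*338930 - 123595 = 113749*338930 - 123595 = 38552948570 - 123595 = 38552824975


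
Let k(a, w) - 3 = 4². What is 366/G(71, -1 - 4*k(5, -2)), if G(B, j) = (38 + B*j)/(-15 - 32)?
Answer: 282/89 ≈ 3.1685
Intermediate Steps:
k(a, w) = 19 (k(a, w) = 3 + 4² = 3 + 16 = 19)
G(B, j) = -38/47 - B*j/47 (G(B, j) = (38 + B*j)/(-47) = (38 + B*j)*(-1/47) = -38/47 - B*j/47)
366/G(71, -1 - 4*k(5, -2)) = 366/(-38/47 - 1/47*71*(-1 - 4*19)) = 366/(-38/47 - 1/47*71*(-1 - 76)) = 366/(-38/47 - 1/47*71*(-77)) = 366/(-38/47 + 5467/47) = 366/(5429/47) = 366*(47/5429) = 282/89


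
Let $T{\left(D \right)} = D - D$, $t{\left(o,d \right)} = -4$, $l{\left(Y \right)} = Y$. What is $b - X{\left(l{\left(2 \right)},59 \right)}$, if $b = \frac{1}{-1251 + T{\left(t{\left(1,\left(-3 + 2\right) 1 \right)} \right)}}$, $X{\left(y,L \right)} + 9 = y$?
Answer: $\frac{8756}{1251} \approx 6.9992$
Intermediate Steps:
$X{\left(y,L \right)} = -9 + y$
$T{\left(D \right)} = 0$
$b = - \frac{1}{1251}$ ($b = \frac{1}{-1251 + 0} = \frac{1}{-1251} = - \frac{1}{1251} \approx -0.00079936$)
$b - X{\left(l{\left(2 \right)},59 \right)} = - \frac{1}{1251} - \left(-9 + 2\right) = - \frac{1}{1251} - -7 = - \frac{1}{1251} + 7 = \frac{8756}{1251}$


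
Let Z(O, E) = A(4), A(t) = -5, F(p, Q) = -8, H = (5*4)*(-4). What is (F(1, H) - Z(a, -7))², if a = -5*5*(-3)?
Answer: 9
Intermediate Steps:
H = -80 (H = 20*(-4) = -80)
a = 75 (a = -25*(-3) = 75)
Z(O, E) = -5
(F(1, H) - Z(a, -7))² = (-8 - 1*(-5))² = (-8 + 5)² = (-3)² = 9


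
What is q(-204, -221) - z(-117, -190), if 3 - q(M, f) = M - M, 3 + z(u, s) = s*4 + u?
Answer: 883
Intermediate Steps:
z(u, s) = -3 + u + 4*s (z(u, s) = -3 + (s*4 + u) = -3 + (4*s + u) = -3 + (u + 4*s) = -3 + u + 4*s)
q(M, f) = 3 (q(M, f) = 3 - (M - M) = 3 - 1*0 = 3 + 0 = 3)
q(-204, -221) - z(-117, -190) = 3 - (-3 - 117 + 4*(-190)) = 3 - (-3 - 117 - 760) = 3 - 1*(-880) = 3 + 880 = 883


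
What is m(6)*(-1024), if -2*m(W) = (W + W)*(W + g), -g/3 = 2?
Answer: 0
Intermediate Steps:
g = -6 (g = -3*2 = -6)
m(W) = -W*(-6 + W) (m(W) = -(W + W)*(W - 6)/2 = -2*W*(-6 + W)/2 = -W*(-6 + W))
m(6)*(-1024) = (6*(6 - 1*6))*(-1024) = (6*(6 - 6))*(-1024) = (6*0)*(-1024) = 0*(-1024) = 0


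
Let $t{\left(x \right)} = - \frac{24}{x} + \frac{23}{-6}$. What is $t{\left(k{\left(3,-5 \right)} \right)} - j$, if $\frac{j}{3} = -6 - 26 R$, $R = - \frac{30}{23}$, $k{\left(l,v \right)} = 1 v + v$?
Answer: $- \frac{58769}{690} \approx -85.172$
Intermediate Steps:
$k{\left(l,v \right)} = 2 v$ ($k{\left(l,v \right)} = v + v = 2 v$)
$R = - \frac{30}{23}$ ($R = \left(-30\right) \frac{1}{23} = - \frac{30}{23} \approx -1.3043$)
$t{\left(x \right)} = - \frac{23}{6} - \frac{24}{x}$ ($t{\left(x \right)} = - \frac{24}{x} + 23 \left(- \frac{1}{6}\right) = - \frac{24}{x} - \frac{23}{6} = - \frac{23}{6} - \frac{24}{x}$)
$j = \frac{1926}{23}$ ($j = 3 \left(-6 - - \frac{780}{23}\right) = 3 \left(-6 + \frac{780}{23}\right) = 3 \cdot \frac{642}{23} = \frac{1926}{23} \approx 83.739$)
$t{\left(k{\left(3,-5 \right)} \right)} - j = \left(- \frac{23}{6} - \frac{24}{2 \left(-5\right)}\right) - \frac{1926}{23} = \left(- \frac{23}{6} - \frac{24}{-10}\right) - \frac{1926}{23} = \left(- \frac{23}{6} - - \frac{12}{5}\right) - \frac{1926}{23} = \left(- \frac{23}{6} + \frac{12}{5}\right) - \frac{1926}{23} = - \frac{43}{30} - \frac{1926}{23} = - \frac{58769}{690}$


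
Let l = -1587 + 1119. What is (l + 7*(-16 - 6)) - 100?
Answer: -722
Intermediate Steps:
l = -468
(l + 7*(-16 - 6)) - 100 = (-468 + 7*(-16 - 6)) - 100 = (-468 + 7*(-22)) - 100 = (-468 - 154) - 100 = -622 - 100 = -722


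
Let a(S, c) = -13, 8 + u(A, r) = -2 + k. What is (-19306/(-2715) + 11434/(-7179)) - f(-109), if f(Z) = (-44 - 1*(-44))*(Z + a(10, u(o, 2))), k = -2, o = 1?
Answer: 11950496/2165665 ≈ 5.5182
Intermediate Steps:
u(A, r) = -12 (u(A, r) = -8 + (-2 - 2) = -8 - 4 = -12)
f(Z) = 0 (f(Z) = (-44 - 1*(-44))*(Z - 13) = (-44 + 44)*(-13 + Z) = 0*(-13 + Z) = 0)
(-19306/(-2715) + 11434/(-7179)) - f(-109) = (-19306/(-2715) + 11434/(-7179)) - 1*0 = (-19306*(-1/2715) + 11434*(-1/7179)) + 0 = (19306/2715 - 11434/7179) + 0 = 11950496/2165665 + 0 = 11950496/2165665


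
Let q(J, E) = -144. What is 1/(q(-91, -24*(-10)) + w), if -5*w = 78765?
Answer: -1/15897 ≈ -6.2905e-5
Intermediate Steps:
w = -15753 (w = -⅕*78765 = -15753)
1/(q(-91, -24*(-10)) + w) = 1/(-144 - 15753) = 1/(-15897) = -1/15897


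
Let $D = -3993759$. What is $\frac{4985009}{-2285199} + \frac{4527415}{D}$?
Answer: $- \frac{1416630088}{427332213} \approx -3.3151$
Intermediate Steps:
$\frac{4985009}{-2285199} + \frac{4527415}{D} = \frac{4985009}{-2285199} + \frac{4527415}{-3993759} = 4985009 \left(- \frac{1}{2285199}\right) + 4527415 \left(- \frac{1}{3993759}\right) = - \frac{4985009}{2285199} - \frac{4527415}{3993759} = - \frac{1416630088}{427332213}$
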